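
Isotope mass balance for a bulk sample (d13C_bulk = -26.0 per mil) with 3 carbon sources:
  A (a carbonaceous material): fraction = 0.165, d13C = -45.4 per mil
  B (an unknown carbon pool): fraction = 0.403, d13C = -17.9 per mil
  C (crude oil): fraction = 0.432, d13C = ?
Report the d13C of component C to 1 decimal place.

Isotope mass balance: δ_bulk = Σ fᵢ·δᵢ.
-26.0 = 0.165×(-45.4) + 0.403×(-17.9) + 0.432×δ_C
0.432·δ_C = -26.0 − (-14.705) = -11.295
δ_C = -11.295 / 0.432 = -26.15 per mil

-26.1 per mil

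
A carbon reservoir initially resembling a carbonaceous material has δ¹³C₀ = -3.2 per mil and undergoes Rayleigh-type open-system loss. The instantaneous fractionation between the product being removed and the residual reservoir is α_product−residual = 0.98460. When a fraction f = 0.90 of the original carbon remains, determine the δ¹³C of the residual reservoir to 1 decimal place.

-1.6 per mil

Rayleigh residual: δ_res = (δ₀ + 1000)·f^(α−1) − 1000
α − 1 = -0.01540
f^(α−1) = 0.90^(-0.01540) = 1.001624
δ_res = (-3.2 + 1000) × 1.001624 − 1000 = 998.419 − 1000 = -1.58 per mil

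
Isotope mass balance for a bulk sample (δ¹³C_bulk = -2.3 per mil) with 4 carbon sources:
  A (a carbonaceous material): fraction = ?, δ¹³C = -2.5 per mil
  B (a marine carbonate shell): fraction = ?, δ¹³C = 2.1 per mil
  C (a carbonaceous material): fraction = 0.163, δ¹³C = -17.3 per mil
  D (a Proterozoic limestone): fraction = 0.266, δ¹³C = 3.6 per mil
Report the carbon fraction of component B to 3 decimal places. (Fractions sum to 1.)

0.215

Let f_B and f_A be the unknown fractions; fractions sum to 1 so f_B + f_A = 0.571.
Mass balance: Σ fᵢ·δᵢ = δ_bulk ⇒ f_B·(2.1) + f_A·(-2.5) = -2.3 − (-1.862) = -0.438
Substitute f_A = 0.571 − f_B:
f_B·(2.1 − -2.5) = -0.438 − 0.571×(-2.5) = 0.990
f_B = 0.990 / 4.6 = 0.2152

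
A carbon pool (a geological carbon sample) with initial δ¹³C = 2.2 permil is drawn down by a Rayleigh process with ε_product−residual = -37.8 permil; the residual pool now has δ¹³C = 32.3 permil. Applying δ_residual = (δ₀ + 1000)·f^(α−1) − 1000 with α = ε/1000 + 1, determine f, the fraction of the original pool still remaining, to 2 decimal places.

α − 1 = ε/1000 = -0.0378
(δ_res + 1000)/(δ₀ + 1000) = (32.3 + 1000)/(2.2 + 1000) = 1032.3/1002.2 = 1.030034
f = 1.030034^(1/-0.0378) = exp(ln(1.030034)/-0.0378) = exp(0.02959/-0.0378)
f = exp(-0.7829) = 0.4571

0.46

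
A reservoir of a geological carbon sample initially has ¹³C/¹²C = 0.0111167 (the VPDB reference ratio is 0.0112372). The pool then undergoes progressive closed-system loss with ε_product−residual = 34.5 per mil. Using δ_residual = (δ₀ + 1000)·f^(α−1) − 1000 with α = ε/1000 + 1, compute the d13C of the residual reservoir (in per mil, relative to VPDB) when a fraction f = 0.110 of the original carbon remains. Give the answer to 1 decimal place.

δ₀ = (0.0111167/0.0112372 − 1)×1000 = (0.989277 − 1)×1000 = -10.723 per mil
α − 1 = ε/1000 = 0.0345
f^(α−1) = 0.110^(0.0345) = 0.926676
δ_res = (-10.723 + 1000) × 0.926676 − 1000 = 916.739 − 1000 = -83.26 per mil

-83.3 per mil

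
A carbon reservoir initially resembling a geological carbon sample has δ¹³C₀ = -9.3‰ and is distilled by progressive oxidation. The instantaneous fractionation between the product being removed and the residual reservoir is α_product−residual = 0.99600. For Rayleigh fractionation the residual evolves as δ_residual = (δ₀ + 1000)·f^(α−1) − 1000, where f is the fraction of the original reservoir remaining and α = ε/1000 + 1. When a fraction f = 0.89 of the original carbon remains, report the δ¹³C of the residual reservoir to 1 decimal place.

-8.8‰

Rayleigh residual: δ_res = (δ₀ + 1000)·f^(α−1) − 1000
α − 1 = -0.00400
f^(α−1) = 0.89^(-0.00400) = 1.000466
δ_res = (-9.3 + 1000) × 1.000466 − 1000 = 991.162 − 1000 = -8.84‰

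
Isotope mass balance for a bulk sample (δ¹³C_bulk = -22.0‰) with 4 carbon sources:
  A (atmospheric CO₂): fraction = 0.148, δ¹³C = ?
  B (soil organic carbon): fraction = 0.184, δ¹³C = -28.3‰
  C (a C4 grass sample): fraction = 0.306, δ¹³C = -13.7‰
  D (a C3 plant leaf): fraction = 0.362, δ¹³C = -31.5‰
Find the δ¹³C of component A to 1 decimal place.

Isotope mass balance: δ_bulk = Σ fᵢ·δᵢ.
-22.0 = 0.148×δ_A + 0.184×(-28.3) + 0.306×(-13.7) + 0.362×(-31.5)
0.148·δ_A = -22.0 − (-20.802) = -1.198
δ_A = -1.198 / 0.148 = -8.09‰

-8.1‰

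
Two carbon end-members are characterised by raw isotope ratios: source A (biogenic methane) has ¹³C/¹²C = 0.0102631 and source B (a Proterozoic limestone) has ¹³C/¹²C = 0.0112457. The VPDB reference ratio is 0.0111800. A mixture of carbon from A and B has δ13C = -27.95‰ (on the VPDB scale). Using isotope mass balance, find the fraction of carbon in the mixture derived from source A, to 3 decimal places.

0.385

δ_A = (0.0102631/0.0111800 − 1)×1000 = (0.917987 − 1)×1000 = -82.013‰
δ_B = (0.0112457/0.0111800 − 1)×1000 = (1.005877 − 1)×1000 = 5.877‰
f_A = (δ_mix − δ_B)/(δ_A − δ_B) = (-27.95 − (5.877))/(-82.013 − (5.877))
f_A = -33.827 / -87.889 = 0.3849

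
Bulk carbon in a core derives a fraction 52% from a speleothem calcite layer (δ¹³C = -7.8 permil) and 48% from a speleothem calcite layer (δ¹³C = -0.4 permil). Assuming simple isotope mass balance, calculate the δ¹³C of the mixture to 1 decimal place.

δ_mix = f_A·δ_A + f_B·δ_B
δ_mix = 0.52 × (-7.8) + 0.48 × (-0.4)
δ_mix = -4.06 + -0.19 = -4.25 permil

-4.2 permil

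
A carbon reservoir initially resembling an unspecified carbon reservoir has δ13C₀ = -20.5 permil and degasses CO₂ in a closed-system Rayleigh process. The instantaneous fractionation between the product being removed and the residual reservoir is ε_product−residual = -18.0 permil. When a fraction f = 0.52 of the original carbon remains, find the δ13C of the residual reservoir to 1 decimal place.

-8.9 permil

Rayleigh residual: δ_res = (δ₀ + 1000)·f^(α−1) − 1000
α = ε/1000 + 1 = 0.98200, so α − 1 = -0.01800
f^(α−1) = 0.52^(-0.01800) = 1.011840
δ_res = (-20.5 + 1000) × 1.011840 − 1000 = 991.097 − 1000 = -8.90 permil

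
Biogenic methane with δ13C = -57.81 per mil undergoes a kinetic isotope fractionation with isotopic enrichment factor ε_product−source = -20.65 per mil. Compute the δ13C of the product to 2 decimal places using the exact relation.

To first order, δ_product ≈ δ_source + ε = -78.46 per mil.
Exactly, δ_product = (δ_source + 1000)·(ε/1000 + 1) − 1000.
δ_product = (-57.81 + 1000) × (-20.65/1000 + 1) − 1000
δ_product = -77.266 per mil

-77.27 per mil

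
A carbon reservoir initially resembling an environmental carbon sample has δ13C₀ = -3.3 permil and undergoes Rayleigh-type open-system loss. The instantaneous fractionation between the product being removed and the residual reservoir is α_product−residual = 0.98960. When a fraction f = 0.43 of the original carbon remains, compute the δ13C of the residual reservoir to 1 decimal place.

5.5 permil

Rayleigh residual: δ_res = (δ₀ + 1000)·f^(α−1) − 1000
α − 1 = -0.01040
f^(α−1) = 0.43^(-0.01040) = 1.008816
δ_res = (-3.3 + 1000) × 1.008816 − 1000 = 1005.487 − 1000 = 5.49 permil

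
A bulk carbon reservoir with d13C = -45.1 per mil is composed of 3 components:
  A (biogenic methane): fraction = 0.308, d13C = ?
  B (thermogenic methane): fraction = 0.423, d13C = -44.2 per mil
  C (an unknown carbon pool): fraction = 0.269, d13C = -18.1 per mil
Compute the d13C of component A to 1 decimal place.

-69.9 per mil

Isotope mass balance: δ_bulk = Σ fᵢ·δᵢ.
-45.1 = 0.308×δ_A + 0.423×(-44.2) + 0.269×(-18.1)
0.308·δ_A = -45.1 − (-23.566) = -21.535
δ_A = -21.535 / 0.308 = -69.92 per mil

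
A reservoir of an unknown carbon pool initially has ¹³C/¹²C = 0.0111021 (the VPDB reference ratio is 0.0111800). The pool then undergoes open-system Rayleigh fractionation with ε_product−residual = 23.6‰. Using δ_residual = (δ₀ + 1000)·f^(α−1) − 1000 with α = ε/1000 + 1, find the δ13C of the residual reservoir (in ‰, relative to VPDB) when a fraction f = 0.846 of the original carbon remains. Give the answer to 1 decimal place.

-10.9‰

δ₀ = (0.0111021/0.0111800 − 1)×1000 = (0.993032 − 1)×1000 = -6.968‰
α − 1 = ε/1000 = 0.0236
f^(α−1) = 0.846^(0.0236) = 0.996061
δ_res = (-6.968 + 1000) × 0.996061 − 1000 = 989.121 − 1000 = -10.88‰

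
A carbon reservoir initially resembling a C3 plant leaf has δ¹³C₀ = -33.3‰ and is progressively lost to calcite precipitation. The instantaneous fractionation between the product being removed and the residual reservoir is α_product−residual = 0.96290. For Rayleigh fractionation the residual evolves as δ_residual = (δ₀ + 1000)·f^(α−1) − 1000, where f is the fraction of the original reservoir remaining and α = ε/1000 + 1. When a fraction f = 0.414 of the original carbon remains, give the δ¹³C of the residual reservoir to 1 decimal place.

Rayleigh residual: δ_res = (δ₀ + 1000)·f^(α−1) − 1000
α − 1 = -0.03710
f^(α−1) = 0.414^(-0.03710) = 1.033259
δ_res = (-33.3 + 1000) × 1.033259 − 1000 = 998.852 − 1000 = -1.15‰

-1.1‰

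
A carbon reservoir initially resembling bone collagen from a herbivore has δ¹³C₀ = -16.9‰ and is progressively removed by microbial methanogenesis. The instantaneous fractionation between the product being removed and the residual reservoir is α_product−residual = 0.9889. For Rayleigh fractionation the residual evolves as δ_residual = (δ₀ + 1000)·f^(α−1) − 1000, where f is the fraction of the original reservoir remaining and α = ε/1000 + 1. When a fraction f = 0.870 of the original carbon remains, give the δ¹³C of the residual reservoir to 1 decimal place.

Rayleigh residual: δ_res = (δ₀ + 1000)·f^(α−1) − 1000
α − 1 = -0.01110
f^(α−1) = 0.870^(-0.01110) = 1.001547
δ_res = (-16.9 + 1000) × 1.001547 − 1000 = 984.621 − 1000 = -15.38‰

-15.4‰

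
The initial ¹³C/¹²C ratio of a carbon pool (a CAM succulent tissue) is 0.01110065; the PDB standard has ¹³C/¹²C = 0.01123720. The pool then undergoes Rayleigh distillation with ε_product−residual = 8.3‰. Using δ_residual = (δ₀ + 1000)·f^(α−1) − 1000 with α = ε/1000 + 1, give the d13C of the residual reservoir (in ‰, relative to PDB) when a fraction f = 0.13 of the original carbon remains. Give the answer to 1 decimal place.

δ₀ = (0.01110065/0.01123720 − 1)×1000 = (0.987848 − 1)×1000 = -12.152‰
α − 1 = ε/1000 = 0.0083
f^(α−1) = 0.13^(0.0083) = 0.983209
δ_res = (-12.152 + 1000) × 0.983209 − 1000 = 971.261 − 1000 = -28.74‰

-28.7‰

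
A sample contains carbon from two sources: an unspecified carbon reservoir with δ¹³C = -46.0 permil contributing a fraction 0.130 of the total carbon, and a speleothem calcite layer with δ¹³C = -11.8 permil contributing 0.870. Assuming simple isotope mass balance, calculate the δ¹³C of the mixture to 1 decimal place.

-16.2 permil

δ_mix = f_A·δ_A + f_B·δ_B
δ_mix = 0.130 × (-46.0) + 0.870 × (-11.8)
δ_mix = -5.98 + -10.27 = -16.25 permil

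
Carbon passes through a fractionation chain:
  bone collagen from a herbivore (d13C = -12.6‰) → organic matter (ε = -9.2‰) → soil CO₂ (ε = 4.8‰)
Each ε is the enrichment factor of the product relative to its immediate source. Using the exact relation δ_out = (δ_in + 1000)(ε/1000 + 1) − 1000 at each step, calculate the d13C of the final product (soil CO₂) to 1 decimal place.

-17.0‰

step 1: δ = (-12.60 + 1000)·(-9.2/1000 + 1) − 1000 = -21.68‰
step 2: δ = (-21.68 + 1000)·(4.8/1000 + 1) − 1000 = -16.99‰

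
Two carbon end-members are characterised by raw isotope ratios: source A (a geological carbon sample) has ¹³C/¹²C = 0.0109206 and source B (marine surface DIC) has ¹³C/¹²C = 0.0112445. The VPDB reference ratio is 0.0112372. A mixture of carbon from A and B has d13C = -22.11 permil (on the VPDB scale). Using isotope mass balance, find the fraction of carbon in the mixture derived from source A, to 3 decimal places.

δ_A = (0.0109206/0.0112372 − 1)×1000 = (0.971826 − 1)×1000 = -28.174 permil
δ_B = (0.0112445/0.0112372 − 1)×1000 = (1.000650 − 1)×1000 = 0.650 permil
f_A = (δ_mix − δ_B)/(δ_A − δ_B) = (-22.11 − (0.650))/(-28.174 − (0.650))
f_A = -22.760 / -28.824 = 0.7896

0.790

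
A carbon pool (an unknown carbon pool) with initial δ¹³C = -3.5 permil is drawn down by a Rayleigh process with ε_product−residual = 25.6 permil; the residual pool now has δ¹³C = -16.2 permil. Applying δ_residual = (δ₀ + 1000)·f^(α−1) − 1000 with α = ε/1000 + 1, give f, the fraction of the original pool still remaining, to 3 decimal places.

α − 1 = ε/1000 = 0.0256
(δ_res + 1000)/(δ₀ + 1000) = (-16.2 + 1000)/(-3.5 + 1000) = 983.8/996.5 = 0.987255
f = 0.987255^(1/0.0256) = exp(ln(0.987255)/0.0256) = exp(-0.01283/0.0256)
f = exp(-0.5010) = 0.6059

0.606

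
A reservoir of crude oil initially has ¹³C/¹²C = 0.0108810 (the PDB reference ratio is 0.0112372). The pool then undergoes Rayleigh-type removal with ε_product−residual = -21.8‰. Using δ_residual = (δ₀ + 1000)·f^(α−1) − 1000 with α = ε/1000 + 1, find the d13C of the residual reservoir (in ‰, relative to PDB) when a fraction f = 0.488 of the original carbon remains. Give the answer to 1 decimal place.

-16.4‰

δ₀ = (0.0108810/0.0112372 − 1)×1000 = (0.968302 − 1)×1000 = -31.698‰
α − 1 = ε/1000 = -0.0218
f^(α−1) = 0.488^(-0.0218) = 1.015763
δ_res = (-31.698 + 1000) × 1.015763 − 1000 = 983.565 − 1000 = -16.43‰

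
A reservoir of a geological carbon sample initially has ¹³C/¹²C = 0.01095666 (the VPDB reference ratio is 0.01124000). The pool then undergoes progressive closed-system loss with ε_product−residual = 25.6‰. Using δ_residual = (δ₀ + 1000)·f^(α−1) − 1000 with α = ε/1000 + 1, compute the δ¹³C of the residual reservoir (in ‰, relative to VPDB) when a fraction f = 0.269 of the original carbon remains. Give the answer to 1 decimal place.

-57.4‰

δ₀ = (0.01095666/0.01124000 − 1)×1000 = (0.974792 − 1)×1000 = -25.208‰
α − 1 = ε/1000 = 0.0256
f^(α−1) = 0.269^(0.0256) = 0.966945
δ_res = (-25.208 + 1000) × 0.966945 − 1000 = 942.570 − 1000 = -57.43‰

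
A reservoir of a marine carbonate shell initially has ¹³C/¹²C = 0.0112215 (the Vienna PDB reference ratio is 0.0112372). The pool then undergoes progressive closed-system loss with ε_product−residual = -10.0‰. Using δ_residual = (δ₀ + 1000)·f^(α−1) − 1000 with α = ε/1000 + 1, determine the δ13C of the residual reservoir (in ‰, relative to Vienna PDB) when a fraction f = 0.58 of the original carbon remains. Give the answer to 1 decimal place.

δ₀ = (0.0112215/0.0112372 − 1)×1000 = (0.998603 − 1)×1000 = -1.397‰
α − 1 = ε/1000 = -0.0100
f^(α−1) = 0.58^(-0.0100) = 1.005462
δ_res = (-1.397 + 1000) × 1.005462 − 1000 = 1004.057 − 1000 = 4.06‰

4.1‰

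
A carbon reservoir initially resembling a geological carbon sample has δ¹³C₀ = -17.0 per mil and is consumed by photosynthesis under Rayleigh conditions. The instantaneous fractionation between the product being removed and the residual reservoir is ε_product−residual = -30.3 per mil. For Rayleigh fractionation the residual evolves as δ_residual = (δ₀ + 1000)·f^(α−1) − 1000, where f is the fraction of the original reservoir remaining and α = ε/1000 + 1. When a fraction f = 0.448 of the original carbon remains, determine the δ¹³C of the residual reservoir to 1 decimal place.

7.2 per mil

Rayleigh residual: δ_res = (δ₀ + 1000)·f^(α−1) − 1000
α = ε/1000 + 1 = 0.96970, so α − 1 = -0.03030
f^(α−1) = 0.448^(-0.03030) = 1.024628
δ_res = (-17.0 + 1000) × 1.024628 − 1000 = 1007.209 − 1000 = 7.21 per mil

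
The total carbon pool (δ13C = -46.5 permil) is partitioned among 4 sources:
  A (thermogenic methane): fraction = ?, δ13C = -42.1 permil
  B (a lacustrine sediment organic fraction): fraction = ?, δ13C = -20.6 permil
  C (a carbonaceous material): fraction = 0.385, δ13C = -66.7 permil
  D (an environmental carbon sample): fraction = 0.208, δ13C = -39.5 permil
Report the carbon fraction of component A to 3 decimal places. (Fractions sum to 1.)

0.196

Let f_A and f_B be the unknown fractions; fractions sum to 1 so f_A + f_B = 0.407.
Mass balance: Σ fᵢ·δᵢ = δ_bulk ⇒ f_A·(-42.1) + f_B·(-20.6) = -46.5 − (-33.895) = -12.605
Substitute f_B = 0.407 − f_A:
f_A·(-42.1 − -20.6) = -12.605 − 0.407×(-20.6) = -4.220
f_A = -4.220 / -21.5 = 0.1963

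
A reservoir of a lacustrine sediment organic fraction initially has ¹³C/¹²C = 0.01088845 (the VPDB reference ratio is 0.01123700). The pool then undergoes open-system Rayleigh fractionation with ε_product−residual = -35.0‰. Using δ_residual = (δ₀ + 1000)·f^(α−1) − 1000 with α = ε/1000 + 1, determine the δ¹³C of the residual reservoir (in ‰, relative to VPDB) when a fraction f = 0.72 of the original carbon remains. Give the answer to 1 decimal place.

δ₀ = (0.01088845/0.01123700 − 1)×1000 = (0.968982 − 1)×1000 = -31.018‰
α − 1 = ε/1000 = -0.0350
f^(α−1) = 0.72^(-0.0350) = 1.011564
δ_res = (-31.018 + 1000) × 1.011564 − 1000 = 980.187 − 1000 = -19.81‰

-19.8‰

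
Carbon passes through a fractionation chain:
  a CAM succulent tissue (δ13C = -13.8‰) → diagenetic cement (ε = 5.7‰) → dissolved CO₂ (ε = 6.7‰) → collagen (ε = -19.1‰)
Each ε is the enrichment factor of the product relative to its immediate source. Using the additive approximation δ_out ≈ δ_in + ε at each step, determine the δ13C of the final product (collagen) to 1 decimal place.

-20.5‰

step 1: δ ≈ -13.8 + (5.7) = -8.1‰
step 2: δ ≈ -8.1 + (6.7) = -1.4‰
step 3: δ ≈ -1.4 + (-19.1) = -20.5‰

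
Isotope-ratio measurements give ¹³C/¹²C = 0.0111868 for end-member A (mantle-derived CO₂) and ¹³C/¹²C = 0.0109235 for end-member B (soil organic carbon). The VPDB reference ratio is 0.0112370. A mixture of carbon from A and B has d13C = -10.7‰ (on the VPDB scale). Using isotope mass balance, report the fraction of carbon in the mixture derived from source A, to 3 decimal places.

0.734

δ_A = (0.0111868/0.0112370 − 1)×1000 = (0.995533 − 1)×1000 = -4.467‰
δ_B = (0.0109235/0.0112370 − 1)×1000 = (0.972101 − 1)×1000 = -27.899‰
f_A = (δ_mix − δ_B)/(δ_A − δ_B) = (-10.7 − (-27.899))/(-4.467 − (-27.899))
f_A = 17.199 / 23.432 = 0.7340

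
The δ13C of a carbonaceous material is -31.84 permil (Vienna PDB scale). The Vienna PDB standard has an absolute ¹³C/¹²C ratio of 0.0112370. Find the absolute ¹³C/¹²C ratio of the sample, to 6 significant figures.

R_sample = R_standard × (δ13C/1000 + 1)
R_sample = 0.0112370 × (-31.84/1000 + 1) = 0.0112370 × 0.968160
R_sample = 0.0108792

0.0108792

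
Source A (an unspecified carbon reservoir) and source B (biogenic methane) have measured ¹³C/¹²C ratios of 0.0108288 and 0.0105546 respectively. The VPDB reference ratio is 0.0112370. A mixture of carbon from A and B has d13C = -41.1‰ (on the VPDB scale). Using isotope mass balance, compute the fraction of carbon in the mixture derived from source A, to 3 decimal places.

δ_A = (0.0108288/0.0112370 − 1)×1000 = (0.963674 − 1)×1000 = -36.326‰
δ_B = (0.0105546/0.0112370 − 1)×1000 = (0.939272 − 1)×1000 = -60.728‰
f_A = (δ_mix − δ_B)/(δ_A − δ_B) = (-41.1 − (-60.728))/(-36.326 − (-60.728))
f_A = 19.628 / 24.402 = 0.8044

0.804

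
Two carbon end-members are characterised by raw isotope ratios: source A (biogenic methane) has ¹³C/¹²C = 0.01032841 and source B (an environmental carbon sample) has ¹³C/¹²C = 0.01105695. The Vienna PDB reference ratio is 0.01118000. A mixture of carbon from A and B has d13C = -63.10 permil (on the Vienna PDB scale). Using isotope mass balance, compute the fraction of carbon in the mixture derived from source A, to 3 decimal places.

0.799

δ_A = (0.01032841/0.01118000 − 1)×1000 = (0.923829 − 1)×1000 = -76.171 permil
δ_B = (0.01105695/0.01118000 − 1)×1000 = (0.988994 − 1)×1000 = -11.006 permil
f_A = (δ_mix − δ_B)/(δ_A − δ_B) = (-63.10 − (-11.006))/(-76.171 − (-11.006))
f_A = -52.094 / -65.165 = 0.7994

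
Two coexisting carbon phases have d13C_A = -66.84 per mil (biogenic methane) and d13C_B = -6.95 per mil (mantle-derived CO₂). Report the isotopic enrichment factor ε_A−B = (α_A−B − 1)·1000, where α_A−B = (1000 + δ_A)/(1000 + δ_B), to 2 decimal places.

α_A−B = (1000 + -66.84) / (1000 + -6.95) = 933.16 / 993.05 = 0.939691
ε_A−B = (0.939691 − 1) × 1000 = -60.309 per mil
(The approximation ε ≈ δ_A − δ_B would give -59.89 per mil.)

-60.31 per mil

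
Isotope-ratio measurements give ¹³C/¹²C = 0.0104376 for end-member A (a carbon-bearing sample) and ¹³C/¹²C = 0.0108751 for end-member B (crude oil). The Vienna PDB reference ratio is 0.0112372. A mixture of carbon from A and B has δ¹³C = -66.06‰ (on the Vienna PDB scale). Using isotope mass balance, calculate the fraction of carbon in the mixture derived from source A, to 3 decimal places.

0.869

δ_A = (0.0104376/0.0112372 − 1)×1000 = (0.928843 − 1)×1000 = -71.157‰
δ_B = (0.0108751/0.0112372 − 1)×1000 = (0.967777 − 1)×1000 = -32.223‰
f_A = (δ_mix − δ_B)/(δ_A − δ_B) = (-66.06 − (-32.223))/(-71.157 − (-32.223))
f_A = -33.837 / -38.933 = 0.8691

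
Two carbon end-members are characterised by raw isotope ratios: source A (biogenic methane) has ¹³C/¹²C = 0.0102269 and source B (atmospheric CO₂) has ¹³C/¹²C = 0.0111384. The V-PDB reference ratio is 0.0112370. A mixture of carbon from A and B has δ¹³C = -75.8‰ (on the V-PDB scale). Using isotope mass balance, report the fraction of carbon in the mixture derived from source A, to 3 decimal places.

0.826

δ_A = (0.0102269/0.0112370 − 1)×1000 = (0.910109 − 1)×1000 = -89.891‰
δ_B = (0.0111384/0.0112370 − 1)×1000 = (0.991225 − 1)×1000 = -8.775‰
f_A = (δ_mix − δ_B)/(δ_A − δ_B) = (-75.8 − (-8.775))/(-89.891 − (-8.775))
f_A = -67.025 / -81.116 = 0.8263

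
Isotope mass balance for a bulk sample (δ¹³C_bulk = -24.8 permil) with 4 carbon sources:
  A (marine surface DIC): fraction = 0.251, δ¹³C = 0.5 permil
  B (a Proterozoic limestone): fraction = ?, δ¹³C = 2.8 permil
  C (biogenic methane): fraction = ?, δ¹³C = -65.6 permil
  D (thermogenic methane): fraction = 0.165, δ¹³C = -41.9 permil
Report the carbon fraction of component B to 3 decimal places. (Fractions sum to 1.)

0.297

Let f_B and f_C be the unknown fractions; fractions sum to 1 so f_B + f_C = 0.584.
Mass balance: Σ fᵢ·δᵢ = δ_bulk ⇒ f_B·(2.8) + f_C·(-65.6) = -24.8 − (-6.788) = -18.012
Substitute f_C = 0.584 − f_B:
f_B·(2.8 − -65.6) = -18.012 − 0.584×(-65.6) = 20.298
f_B = 20.298 / 68.4 = 0.2968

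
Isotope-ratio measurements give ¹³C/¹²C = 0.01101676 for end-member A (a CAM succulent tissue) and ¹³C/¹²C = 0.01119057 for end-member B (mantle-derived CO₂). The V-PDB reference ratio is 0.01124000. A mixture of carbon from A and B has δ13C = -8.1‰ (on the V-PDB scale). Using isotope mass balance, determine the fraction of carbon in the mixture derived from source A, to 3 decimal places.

0.239

δ_A = (0.01101676/0.01124000 − 1)×1000 = (0.980139 − 1)×1000 = -19.861‰
δ_B = (0.01119057/0.01124000 − 1)×1000 = (0.995602 − 1)×1000 = -4.398‰
f_A = (δ_mix − δ_B)/(δ_A − δ_B) = (-8.1 − (-4.398))/(-19.861 − (-4.398))
f_A = -3.702 / -15.464 = 0.2394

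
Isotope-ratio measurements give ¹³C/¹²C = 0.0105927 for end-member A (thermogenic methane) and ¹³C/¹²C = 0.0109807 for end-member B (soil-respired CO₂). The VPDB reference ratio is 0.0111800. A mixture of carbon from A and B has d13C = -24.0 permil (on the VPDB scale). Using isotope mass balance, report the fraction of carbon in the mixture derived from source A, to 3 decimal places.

δ_A = (0.0105927/0.0111800 − 1)×1000 = (0.947469 − 1)×1000 = -52.531 permil
δ_B = (0.0109807/0.0111800 − 1)×1000 = (0.982174 − 1)×1000 = -17.826 permil
f_A = (δ_mix − δ_B)/(δ_A − δ_B) = (-24.0 − (-17.826))/(-52.531 − (-17.826))
f_A = -6.174 / -34.705 = 0.1779

0.178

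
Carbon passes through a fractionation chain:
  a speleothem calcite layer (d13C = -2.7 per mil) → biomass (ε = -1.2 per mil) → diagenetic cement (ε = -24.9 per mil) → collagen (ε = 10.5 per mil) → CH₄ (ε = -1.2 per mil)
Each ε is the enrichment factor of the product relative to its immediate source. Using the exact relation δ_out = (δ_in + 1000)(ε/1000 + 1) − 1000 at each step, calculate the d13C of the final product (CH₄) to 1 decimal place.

-19.7 per mil

step 1: δ = (-2.70 + 1000)·(-1.2/1000 + 1) − 1000 = -3.90 per mil
step 2: δ = (-3.90 + 1000)·(-24.9/1000 + 1) − 1000 = -28.70 per mil
step 3: δ = (-28.70 + 1000)·(10.5/1000 + 1) − 1000 = -18.50 per mil
step 4: δ = (-18.50 + 1000)·(-1.2/1000 + 1) − 1000 = -19.68 per mil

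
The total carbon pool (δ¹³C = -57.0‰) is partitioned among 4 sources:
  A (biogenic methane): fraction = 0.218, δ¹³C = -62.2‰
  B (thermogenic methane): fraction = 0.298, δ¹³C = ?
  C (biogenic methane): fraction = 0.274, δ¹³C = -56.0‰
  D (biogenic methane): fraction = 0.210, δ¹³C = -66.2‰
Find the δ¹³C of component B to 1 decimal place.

-47.6‰

Isotope mass balance: δ_bulk = Σ fᵢ·δᵢ.
-57.0 = 0.218×(-62.2) + 0.298×δ_B + 0.274×(-56.0) + 0.210×(-66.2)
0.298·δ_B = -57.0 − (-42.806) = -14.194
δ_B = -14.194 / 0.298 = -47.63‰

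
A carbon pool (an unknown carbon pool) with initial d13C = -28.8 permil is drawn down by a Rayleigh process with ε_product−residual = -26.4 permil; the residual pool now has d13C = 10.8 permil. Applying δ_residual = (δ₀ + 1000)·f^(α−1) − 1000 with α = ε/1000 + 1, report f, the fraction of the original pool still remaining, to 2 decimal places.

α − 1 = ε/1000 = -0.0264
(δ_res + 1000)/(δ₀ + 1000) = (10.8 + 1000)/(-28.8 + 1000) = 1010.8/971.2 = 1.040774
f = 1.040774^(1/-0.0264) = exp(ln(1.040774)/-0.0264) = exp(0.03996/-0.0264)
f = exp(-1.5138) = 0.2201

0.22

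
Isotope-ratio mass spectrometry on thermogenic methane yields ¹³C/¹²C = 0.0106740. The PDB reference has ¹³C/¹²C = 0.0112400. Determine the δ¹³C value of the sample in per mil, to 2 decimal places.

δ¹³C = (R_sample / R_standard − 1) × 1000
R_sample / R_standard = 0.0106740 / 0.0112400 = 0.949644
δ¹³C = (0.949644 − 1) × 1000 = -50.356 per mil

-50.36 per mil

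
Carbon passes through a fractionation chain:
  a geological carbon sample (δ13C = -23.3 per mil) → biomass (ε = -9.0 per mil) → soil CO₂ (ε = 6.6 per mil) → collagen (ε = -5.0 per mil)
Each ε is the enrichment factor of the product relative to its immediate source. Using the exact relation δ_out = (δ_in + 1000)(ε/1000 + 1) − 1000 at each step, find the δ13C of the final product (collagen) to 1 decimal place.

-30.6 per mil

step 1: δ = (-23.30 + 1000)·(-9.0/1000 + 1) − 1000 = -32.09 per mil
step 2: δ = (-32.09 + 1000)·(6.6/1000 + 1) − 1000 = -25.70 per mil
step 3: δ = (-25.70 + 1000)·(-5.0/1000 + 1) − 1000 = -30.57 per mil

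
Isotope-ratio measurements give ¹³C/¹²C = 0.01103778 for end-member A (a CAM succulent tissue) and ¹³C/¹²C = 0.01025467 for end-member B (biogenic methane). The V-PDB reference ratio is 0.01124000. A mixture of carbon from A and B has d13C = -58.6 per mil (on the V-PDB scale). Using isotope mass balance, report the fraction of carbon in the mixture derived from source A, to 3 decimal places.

δ_A = (0.01103778/0.01124000 − 1)×1000 = (0.982009 − 1)×1000 = -17.991 per mil
δ_B = (0.01025467/0.01124000 − 1)×1000 = (0.912337 − 1)×1000 = -87.663 per mil
f_A = (δ_mix − δ_B)/(δ_A − δ_B) = (-58.6 − (-87.663))/(-17.991 − (-87.663))
f_A = 29.063 / 69.672 = 0.4171

0.417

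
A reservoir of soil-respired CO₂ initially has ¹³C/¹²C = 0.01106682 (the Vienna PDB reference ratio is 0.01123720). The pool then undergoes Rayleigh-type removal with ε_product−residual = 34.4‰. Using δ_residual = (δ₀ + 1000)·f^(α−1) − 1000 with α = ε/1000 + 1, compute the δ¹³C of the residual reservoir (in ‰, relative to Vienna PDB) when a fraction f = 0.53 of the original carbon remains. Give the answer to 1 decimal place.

-36.4‰

δ₀ = (0.01106682/0.01123720 − 1)×1000 = (0.984838 − 1)×1000 = -15.162‰
α − 1 = ε/1000 = 0.0344
f^(α−1) = 0.53^(0.0344) = 0.978397
δ_res = (-15.162 + 1000) × 0.978397 − 1000 = 963.562 − 1000 = -36.44‰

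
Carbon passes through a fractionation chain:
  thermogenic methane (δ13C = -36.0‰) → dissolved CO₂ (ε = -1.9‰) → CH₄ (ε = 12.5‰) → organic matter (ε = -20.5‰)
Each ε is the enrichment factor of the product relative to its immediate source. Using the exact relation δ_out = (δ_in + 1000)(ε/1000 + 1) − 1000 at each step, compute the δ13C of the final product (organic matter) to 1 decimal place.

step 1: δ = (-36.00 + 1000)·(-1.9/1000 + 1) − 1000 = -37.83‰
step 2: δ = (-37.83 + 1000)·(12.5/1000 + 1) − 1000 = -25.80‰
step 3: δ = (-25.80 + 1000)·(-20.5/1000 + 1) − 1000 = -45.78‰

-45.8‰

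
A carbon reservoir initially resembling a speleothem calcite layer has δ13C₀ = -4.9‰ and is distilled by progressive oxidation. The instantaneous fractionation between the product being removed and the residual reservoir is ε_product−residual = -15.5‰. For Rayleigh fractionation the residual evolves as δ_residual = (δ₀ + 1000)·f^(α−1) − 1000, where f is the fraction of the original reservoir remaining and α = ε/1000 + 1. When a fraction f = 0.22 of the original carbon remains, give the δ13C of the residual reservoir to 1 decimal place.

Rayleigh residual: δ_res = (δ₀ + 1000)·f^(α−1) − 1000
α = ε/1000 + 1 = 0.98450, so α − 1 = -0.01550
f^(α−1) = 0.22^(-0.01550) = 1.023747
δ_res = (-4.9 + 1000) × 1.023747 − 1000 = 1018.730 − 1000 = 18.73‰

18.7‰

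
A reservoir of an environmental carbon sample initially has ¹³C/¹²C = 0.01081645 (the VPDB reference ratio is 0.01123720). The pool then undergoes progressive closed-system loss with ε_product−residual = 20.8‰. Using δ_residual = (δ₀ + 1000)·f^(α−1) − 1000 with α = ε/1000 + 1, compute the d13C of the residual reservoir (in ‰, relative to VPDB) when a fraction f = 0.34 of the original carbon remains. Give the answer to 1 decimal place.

δ₀ = (0.01081645/0.01123720 − 1)×1000 = (0.962557 − 1)×1000 = -37.443‰
α − 1 = ε/1000 = 0.0208
f^(α−1) = 0.34^(0.0208) = 0.977811
δ_res = (-37.443 + 1000) × 0.977811 − 1000 = 941.199 − 1000 = -58.80‰

-58.8‰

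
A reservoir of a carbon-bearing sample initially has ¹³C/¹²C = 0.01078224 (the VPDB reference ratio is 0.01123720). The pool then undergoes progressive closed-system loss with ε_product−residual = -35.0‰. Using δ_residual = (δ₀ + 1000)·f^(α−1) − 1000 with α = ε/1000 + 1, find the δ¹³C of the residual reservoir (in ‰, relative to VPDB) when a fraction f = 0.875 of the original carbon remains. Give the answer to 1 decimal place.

δ₀ = (0.01078224/0.01123720 − 1)×1000 = (0.959513 − 1)×1000 = -40.487‰
α − 1 = ε/1000 = -0.0350
f^(α−1) = 0.875^(-0.0350) = 1.004685
δ_res = (-40.487 + 1000) × 1.004685 − 1000 = 964.008 − 1000 = -35.99‰

-36.0‰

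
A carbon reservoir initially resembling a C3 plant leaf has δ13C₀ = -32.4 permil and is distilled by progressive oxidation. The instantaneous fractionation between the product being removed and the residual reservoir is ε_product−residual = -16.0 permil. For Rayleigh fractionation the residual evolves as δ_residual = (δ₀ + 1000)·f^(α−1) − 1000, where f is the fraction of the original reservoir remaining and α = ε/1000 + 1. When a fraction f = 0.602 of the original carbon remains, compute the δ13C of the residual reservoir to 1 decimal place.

Rayleigh residual: δ_res = (δ₀ + 1000)·f^(α−1) − 1000
α = ε/1000 + 1 = 0.98400, so α − 1 = -0.01600
f^(α−1) = 0.602^(-0.01600) = 1.008153
δ_res = (-32.4 + 1000) × 1.008153 − 1000 = 975.489 − 1000 = -24.51 permil

-24.5 permil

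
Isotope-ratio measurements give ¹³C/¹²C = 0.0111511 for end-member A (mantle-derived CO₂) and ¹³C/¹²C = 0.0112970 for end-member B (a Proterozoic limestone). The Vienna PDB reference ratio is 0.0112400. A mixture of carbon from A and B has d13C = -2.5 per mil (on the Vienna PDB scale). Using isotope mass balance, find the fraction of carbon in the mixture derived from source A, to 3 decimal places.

0.583

δ_A = (0.0111511/0.0112400 − 1)×1000 = (0.992091 − 1)×1000 = -7.909 per mil
δ_B = (0.0112970/0.0112400 − 1)×1000 = (1.005071 − 1)×1000 = 5.071 per mil
f_A = (δ_mix − δ_B)/(δ_A − δ_B) = (-2.5 − (5.071))/(-7.909 − (5.071))
f_A = -7.571 / -12.980 = 0.5833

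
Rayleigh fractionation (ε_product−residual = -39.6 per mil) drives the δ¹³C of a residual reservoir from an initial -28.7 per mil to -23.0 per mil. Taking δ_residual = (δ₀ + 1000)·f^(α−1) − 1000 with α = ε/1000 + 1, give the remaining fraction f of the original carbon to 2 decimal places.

0.86

α − 1 = ε/1000 = -0.0396
(δ_res + 1000)/(δ₀ + 1000) = (-23.0 + 1000)/(-28.7 + 1000) = 977.0/971.3 = 1.005868
f = 1.005868^(1/-0.0396) = exp(ln(1.005868)/-0.0396) = exp(0.00585/-0.0396)
f = exp(-0.1478) = 0.8626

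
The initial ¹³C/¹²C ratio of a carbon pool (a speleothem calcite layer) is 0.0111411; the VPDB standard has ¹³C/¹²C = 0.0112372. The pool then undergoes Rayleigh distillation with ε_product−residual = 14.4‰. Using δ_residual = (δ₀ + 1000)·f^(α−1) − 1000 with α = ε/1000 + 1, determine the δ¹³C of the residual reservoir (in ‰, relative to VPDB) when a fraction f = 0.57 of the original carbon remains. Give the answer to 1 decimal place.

-16.5‰

δ₀ = (0.0111411/0.0112372 − 1)×1000 = (0.991448 − 1)×1000 = -8.552‰
α − 1 = ε/1000 = 0.0144
f^(α−1) = 0.57^(0.0144) = 0.991938
δ_res = (-8.552 + 1000) × 0.991938 − 1000 = 983.455 − 1000 = -16.54‰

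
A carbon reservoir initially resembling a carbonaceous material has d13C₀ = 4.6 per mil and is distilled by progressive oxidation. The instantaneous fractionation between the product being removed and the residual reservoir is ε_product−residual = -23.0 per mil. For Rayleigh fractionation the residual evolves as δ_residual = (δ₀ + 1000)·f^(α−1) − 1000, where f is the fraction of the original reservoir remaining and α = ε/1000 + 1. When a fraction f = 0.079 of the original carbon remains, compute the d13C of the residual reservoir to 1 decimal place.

Rayleigh residual: δ_res = (δ₀ + 1000)·f^(α−1) − 1000
α = ε/1000 + 1 = 0.97700, so α − 1 = -0.02300
f^(α−1) = 0.079^(-0.02300) = 1.060119
δ_res = (4.6 + 1000) × 1.060119 − 1000 = 1064.995 − 1000 = 65.00 per mil

65.0 per mil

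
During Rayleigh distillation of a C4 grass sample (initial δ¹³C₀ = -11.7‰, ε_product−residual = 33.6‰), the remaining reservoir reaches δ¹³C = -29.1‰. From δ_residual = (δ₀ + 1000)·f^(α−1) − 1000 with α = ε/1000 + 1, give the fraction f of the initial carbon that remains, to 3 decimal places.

α − 1 = ε/1000 = 0.0336
(δ_res + 1000)/(δ₀ + 1000) = (-29.1 + 1000)/(-11.7 + 1000) = 970.9/988.3 = 0.982394
f = 0.982394^(1/0.0336) = exp(ln(0.982394)/0.0336) = exp(-0.01776/0.0336)
f = exp(-0.5287) = 0.5894

0.589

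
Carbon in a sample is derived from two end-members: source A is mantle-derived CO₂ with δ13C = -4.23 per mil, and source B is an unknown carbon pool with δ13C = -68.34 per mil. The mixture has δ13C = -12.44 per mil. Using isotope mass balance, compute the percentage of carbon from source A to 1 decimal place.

87.2%

δ_mix = f_A·δ_A + (1 − f_A)·δ_B  ⇒  f_A = (δ_mix − δ_B)/(δ_A − δ_B)
f_A = (-12.44 − (-68.34)) / (-4.23 − (-68.34))
f_A = 55.90 / 64.11 = 0.8719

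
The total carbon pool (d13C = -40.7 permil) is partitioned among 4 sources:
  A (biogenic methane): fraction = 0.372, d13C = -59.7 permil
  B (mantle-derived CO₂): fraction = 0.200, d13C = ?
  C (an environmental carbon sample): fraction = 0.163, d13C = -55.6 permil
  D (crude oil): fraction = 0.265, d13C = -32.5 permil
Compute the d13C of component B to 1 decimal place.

-4.1 permil

Isotope mass balance: δ_bulk = Σ fᵢ·δᵢ.
-40.7 = 0.372×(-59.7) + 0.200×δ_B + 0.163×(-55.6) + 0.265×(-32.5)
0.200·δ_B = -40.7 − (-39.884) = -0.816
δ_B = -0.816 / 0.200 = -4.08 permil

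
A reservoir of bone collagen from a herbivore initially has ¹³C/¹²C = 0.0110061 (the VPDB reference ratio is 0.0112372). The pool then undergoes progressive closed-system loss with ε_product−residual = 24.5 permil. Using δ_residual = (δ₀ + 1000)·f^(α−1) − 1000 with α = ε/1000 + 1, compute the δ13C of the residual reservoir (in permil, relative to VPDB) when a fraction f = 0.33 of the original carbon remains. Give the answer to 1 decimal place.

δ₀ = (0.0110061/0.0112372 − 1)×1000 = (0.979434 − 1)×1000 = -20.566 permil
α − 1 = ε/1000 = 0.0245
f^(α−1) = 0.33^(0.0245) = 0.973203
δ_res = (-20.566 + 1000) × 0.973203 − 1000 = 953.189 − 1000 = -46.81 permil

-46.8 permil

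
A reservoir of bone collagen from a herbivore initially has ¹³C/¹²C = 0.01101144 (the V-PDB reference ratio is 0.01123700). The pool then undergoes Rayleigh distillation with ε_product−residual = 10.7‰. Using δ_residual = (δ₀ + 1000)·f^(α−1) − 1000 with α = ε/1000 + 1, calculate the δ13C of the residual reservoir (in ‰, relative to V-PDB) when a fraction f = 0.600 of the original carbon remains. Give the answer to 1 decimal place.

δ₀ = (0.01101144/0.01123700 − 1)×1000 = (0.979927 − 1)×1000 = -20.073‰
α − 1 = ε/1000 = 0.0107
f^(α−1) = 0.600^(0.0107) = 0.994549
δ_res = (-20.073 + 1000) × 0.994549 − 1000 = 974.586 − 1000 = -25.41‰

-25.4‰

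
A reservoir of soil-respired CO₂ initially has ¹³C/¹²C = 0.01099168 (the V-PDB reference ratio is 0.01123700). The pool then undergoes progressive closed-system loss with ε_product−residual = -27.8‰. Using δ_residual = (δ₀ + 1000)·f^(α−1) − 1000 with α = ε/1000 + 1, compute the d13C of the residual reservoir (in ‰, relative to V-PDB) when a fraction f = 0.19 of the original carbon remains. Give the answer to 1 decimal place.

24.4‰

δ₀ = (0.01099168/0.01123700 − 1)×1000 = (0.978169 − 1)×1000 = -21.831‰
α − 1 = ε/1000 = -0.0278
f^(α−1) = 0.19^(-0.0278) = 1.047251
δ_res = (-21.831 + 1000) × 1.047251 − 1000 = 1024.388 − 1000 = 24.39‰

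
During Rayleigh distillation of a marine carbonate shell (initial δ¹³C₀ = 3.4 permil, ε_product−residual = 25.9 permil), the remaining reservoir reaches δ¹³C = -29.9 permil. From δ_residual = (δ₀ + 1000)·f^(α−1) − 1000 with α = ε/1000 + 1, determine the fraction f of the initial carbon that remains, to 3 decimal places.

0.272

α − 1 = ε/1000 = 0.0259
(δ_res + 1000)/(δ₀ + 1000) = (-29.9 + 1000)/(3.4 + 1000) = 970.1/1003.4 = 0.966813
f = 0.966813^(1/0.0259) = exp(ln(0.966813)/0.0259) = exp(-0.03375/0.0259)
f = exp(-1.3031) = 0.2717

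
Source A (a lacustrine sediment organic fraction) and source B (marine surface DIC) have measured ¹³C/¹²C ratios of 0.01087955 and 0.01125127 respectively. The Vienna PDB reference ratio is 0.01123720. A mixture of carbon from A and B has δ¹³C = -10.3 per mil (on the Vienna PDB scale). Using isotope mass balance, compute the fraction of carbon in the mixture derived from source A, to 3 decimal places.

δ_A = (0.01087955/0.01123720 − 1)×1000 = (0.968173 − 1)×1000 = -31.827 per mil
δ_B = (0.01125127/0.01123720 − 1)×1000 = (1.001252 − 1)×1000 = 1.252 per mil
f_A = (δ_mix − δ_B)/(δ_A − δ_B) = (-10.3 − (1.252))/(-31.827 − (1.252))
f_A = -11.552 / -33.079 = 0.3492

0.349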